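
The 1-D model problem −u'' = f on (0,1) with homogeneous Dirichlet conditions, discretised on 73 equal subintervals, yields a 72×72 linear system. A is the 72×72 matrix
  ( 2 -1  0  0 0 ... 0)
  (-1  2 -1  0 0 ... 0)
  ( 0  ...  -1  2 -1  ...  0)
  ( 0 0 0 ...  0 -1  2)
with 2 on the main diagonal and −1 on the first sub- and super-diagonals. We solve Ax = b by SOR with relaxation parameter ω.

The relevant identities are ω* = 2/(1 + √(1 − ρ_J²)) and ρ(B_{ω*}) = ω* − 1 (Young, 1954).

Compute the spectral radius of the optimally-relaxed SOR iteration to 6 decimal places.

ρ_J = max_k |cos(kπ/73)| = cos(π/73) = 0.999074
√(1 − cos²(π/73)) = sin(π/73) ≈ 0.0430222.
Then 2/(1+√(1−ρ_J²)) = 2/(1+0.0430222); ω* = 2/1.0430222 = 1.917505.
Hence ρ(B_{ω*}) = 1.917505 − 1 = 0.917505.

ρ_SOR = 0.917505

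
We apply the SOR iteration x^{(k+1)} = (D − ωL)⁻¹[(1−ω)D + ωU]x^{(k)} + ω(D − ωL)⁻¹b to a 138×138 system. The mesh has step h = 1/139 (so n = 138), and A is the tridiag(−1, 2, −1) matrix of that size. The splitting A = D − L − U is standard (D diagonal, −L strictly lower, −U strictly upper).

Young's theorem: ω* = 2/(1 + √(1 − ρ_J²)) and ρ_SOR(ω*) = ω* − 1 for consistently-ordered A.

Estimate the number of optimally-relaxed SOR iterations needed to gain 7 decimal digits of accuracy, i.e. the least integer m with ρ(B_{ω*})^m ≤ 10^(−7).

m = 357

½·tridiag(1,0,1) at n=138: λ_k = cos(kπ/139); max |λ| at k=1 ⇒ ρ_J = cos(π/139) ≈ 0.9997446.
root = sin(π/139) = 0.0225995  (since 1−cos² = sin²).
ω* = 2/(1+0.0225995) = 1.9557999
Hence ρ(B_{ω*}) = 1.9557999 − 1 = 0.9557999.
For 7 digits: m = 7·ln10 / (−ln 0.9557999) = 16.1181/0.0452067 = 356.542; round up → m = 357.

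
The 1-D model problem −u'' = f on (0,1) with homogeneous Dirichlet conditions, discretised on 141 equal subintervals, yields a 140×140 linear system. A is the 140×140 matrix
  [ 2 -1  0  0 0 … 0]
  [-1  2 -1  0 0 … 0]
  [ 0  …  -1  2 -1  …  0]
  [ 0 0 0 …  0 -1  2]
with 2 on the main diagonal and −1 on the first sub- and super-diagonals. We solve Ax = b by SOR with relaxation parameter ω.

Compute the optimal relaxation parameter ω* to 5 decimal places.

ω* = 1.95641

B_J for the 140×140 system has eigenvalues cos(kπ/141); ρ_J = cos(π/141) = 0.99975.
√(1−ρ_J²) simplifies to sin(π/141) = 0.022279.
So ω* = 2/1.022279 = 1.95641 (Young).
At ω = 1.95641 every |λ(B_ω)| = ω−1, so ρ_SOR = 0.95641.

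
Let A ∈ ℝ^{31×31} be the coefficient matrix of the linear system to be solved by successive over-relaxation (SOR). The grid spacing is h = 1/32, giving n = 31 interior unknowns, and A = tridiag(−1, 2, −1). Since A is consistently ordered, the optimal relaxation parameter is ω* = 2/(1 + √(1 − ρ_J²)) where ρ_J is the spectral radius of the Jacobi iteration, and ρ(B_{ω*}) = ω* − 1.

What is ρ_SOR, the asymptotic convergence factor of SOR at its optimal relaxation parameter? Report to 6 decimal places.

ρ_SOR = 0.821465

[ρ_J] n=31: ρ(B_J) = cos(π/(n+1)) = cos(π/32) = 0.995185.
root = sin(π/32) = 0.0980171  (since 1−cos² = sin²).
ω* = 2/(1 + 0.0980171) = 2/1.0980171 = 1.821465.
ρ(B_{ω*}) = ω*−1 = 0.821465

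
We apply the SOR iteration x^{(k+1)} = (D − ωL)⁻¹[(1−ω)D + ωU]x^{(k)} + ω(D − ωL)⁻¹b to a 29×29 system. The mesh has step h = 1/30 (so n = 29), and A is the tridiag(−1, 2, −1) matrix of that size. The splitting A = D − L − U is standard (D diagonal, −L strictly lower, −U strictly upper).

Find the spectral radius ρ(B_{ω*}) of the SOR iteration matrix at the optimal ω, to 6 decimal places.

ρ_J = max_k |cos(kπ/30)| = cos(π/30) = 0.994522
√(1 − cos²(π/30)) = sin(π/30) ≈ 0.1045285.
ω* = 2/(1+0.1045285) = 1.810727
ρ_SOR = ω* − 1 ≈ 0.810727.

ρ_SOR = 0.810727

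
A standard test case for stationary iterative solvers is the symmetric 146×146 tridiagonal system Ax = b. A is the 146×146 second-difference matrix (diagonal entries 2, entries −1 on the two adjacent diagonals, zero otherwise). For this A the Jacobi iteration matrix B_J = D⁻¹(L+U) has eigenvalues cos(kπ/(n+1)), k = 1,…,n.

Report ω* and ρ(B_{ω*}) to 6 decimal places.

[ρ_J] n=146: ρ(B_J) = cos(π/(n+1)) = cos(π/147) = 0.999772.
root = sin(π/147) = 0.0213698  (since 1−cos² = sin²).
ω* = 2/(1+0.0213698) = 1.958155
Hence ρ(B_{ω*}) = 1.958155 − 1 = 0.958155.

ω* = 1.958155, ρ_SOR = 0.958155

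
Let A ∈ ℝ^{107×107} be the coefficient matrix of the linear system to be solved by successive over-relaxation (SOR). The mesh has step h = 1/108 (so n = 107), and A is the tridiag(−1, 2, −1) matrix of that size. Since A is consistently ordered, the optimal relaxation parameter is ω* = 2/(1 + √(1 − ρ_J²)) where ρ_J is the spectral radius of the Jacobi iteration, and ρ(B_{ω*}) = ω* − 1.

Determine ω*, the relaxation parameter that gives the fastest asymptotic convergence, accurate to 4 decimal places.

½·tridiag(1,0,1) at n=107: λ_k = cos(kπ/108); max |λ| at k=1 ⇒ ρ_J = cos(π/108) ≈ 0.9996.
root = sin(π/108) = 0.02908  (since 1−cos² = sin²).
So ω* = 2/1.02908 = 1.9435 (Young).
At ω = 1.9435 every |λ(B_ω)| = ω−1, so ρ_SOR = 0.9435.

ω* = 1.9435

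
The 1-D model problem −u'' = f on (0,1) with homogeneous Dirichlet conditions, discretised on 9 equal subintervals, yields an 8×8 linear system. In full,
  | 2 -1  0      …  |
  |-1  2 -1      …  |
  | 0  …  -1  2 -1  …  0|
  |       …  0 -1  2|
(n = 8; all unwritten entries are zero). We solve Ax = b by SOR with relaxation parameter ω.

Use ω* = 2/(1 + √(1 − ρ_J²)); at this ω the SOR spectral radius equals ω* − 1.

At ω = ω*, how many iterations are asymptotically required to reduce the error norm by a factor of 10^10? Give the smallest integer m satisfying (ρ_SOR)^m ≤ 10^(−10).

[ρ_J] n=8: ρ(B_J) = cos(π/(n+1)) = cos(π/9) = 0.9396926.
√(1−ρ_J²) = |sin(π/9)| = 0.3420201
So ω* = 2/1.3420201 = 1.4902906 (Young).
and ρ(B_{ω*}) = 1.4902906 − 1 = 0.4902906.
m ≥ 10·ln10 / (−ln 0.4902906) = 32.305; smallest integer m = 33.

m = 33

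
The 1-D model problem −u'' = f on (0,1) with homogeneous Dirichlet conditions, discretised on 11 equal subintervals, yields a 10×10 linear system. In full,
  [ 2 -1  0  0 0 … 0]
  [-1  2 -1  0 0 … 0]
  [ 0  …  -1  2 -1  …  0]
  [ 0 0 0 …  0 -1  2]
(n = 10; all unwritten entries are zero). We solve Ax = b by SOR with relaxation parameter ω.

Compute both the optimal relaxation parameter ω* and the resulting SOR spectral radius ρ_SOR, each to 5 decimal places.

ω* = 1.56039, ρ_SOR = 0.56039

[ρ_J] n=10: ρ(B_J) = cos(π/(n+1)) = cos(π/11) = 0.95949.
√(1−ρ_J²) = |sin(π/11)| = 0.281733
So ω* = 2/1.281733 = 1.56039 (Young).
Hence ρ(B_{ω*}) = 1.56039 − 1 = 0.56039.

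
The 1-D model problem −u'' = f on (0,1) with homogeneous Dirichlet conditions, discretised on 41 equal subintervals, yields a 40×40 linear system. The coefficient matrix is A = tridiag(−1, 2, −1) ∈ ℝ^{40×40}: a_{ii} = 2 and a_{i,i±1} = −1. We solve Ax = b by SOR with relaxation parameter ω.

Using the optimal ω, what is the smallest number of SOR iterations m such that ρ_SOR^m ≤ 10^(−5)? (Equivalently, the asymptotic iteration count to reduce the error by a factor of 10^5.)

ρ_J = max_k |cos(kπ/41)| = cos(π/41) = 0.9970658
√(1−ρ_J²) simplifies to sin(π/41) = 0.0765493.
ω* = 2/(1 + 0.0765493) = 2/1.0765493 = 1.8577877.
Hence ρ(B_{ω*}) = 1.8577877 − 1 = 0.8577877.
(0.8577877)^m ≤ 10^{−5}  ⇒  m·ln(0.8577877) ≤ −5·ln10  ⇒  m ≥ 75.052  ⇒  m = 76

m = 76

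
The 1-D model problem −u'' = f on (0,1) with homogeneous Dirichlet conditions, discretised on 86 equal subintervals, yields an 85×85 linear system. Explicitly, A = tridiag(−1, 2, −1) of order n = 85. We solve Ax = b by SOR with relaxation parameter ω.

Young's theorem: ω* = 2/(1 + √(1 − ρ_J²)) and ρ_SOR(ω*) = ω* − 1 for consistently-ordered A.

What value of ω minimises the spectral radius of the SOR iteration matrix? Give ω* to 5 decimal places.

[ρ_J] n=85: ρ(B_J) = cos(π/(n+1)) = cos(π/86) = 0.99933.
√(1−ρ_J²) simplifies to sin(π/86) = 0.036522.
Then 2/(1+√(1−ρ_J²)) = 2/(1+0.036522); ω* = 2/1.036522 = 1.92953.
and ρ(B_{ω*}) = 1.92953 − 1 = 0.92953.

ω* = 1.92953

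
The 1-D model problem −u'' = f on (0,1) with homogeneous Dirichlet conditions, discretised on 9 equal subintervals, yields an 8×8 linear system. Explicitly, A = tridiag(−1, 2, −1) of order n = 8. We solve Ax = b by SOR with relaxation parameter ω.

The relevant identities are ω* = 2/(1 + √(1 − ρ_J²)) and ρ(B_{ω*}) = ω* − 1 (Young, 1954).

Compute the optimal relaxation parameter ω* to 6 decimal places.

ω* = 1.490291

B_J for the 8×8 system has eigenvalues cos(kπ/9); ρ_J = cos(π/9) = 0.939693.
√(1−ρ_J²) = |sin(π/9)| = 0.3420201
ω* = 2/(1 + 0.3420201) = 2/1.3420201 = 1.490291.
ρ(B_{ω*}) = ω*−1 = 0.490291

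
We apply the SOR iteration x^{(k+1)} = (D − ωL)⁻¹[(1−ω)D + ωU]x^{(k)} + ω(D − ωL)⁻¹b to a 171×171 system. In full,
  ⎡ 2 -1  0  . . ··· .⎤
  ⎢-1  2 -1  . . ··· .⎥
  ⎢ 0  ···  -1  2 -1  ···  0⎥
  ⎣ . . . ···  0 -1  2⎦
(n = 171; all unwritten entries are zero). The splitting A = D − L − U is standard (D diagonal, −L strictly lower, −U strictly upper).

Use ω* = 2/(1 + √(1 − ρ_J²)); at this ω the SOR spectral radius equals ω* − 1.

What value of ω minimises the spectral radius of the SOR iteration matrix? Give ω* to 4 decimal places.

[ρ_J] n=171: ρ(B_J) = cos(π/(n+1)) = cos(π/172) = 0.9998.
1 − cos²(π/172) = sin²(π/172) ⇒ √(1−ρ_J²) = sin(π/172) = 0.01826.
ω* = 2/(1 + 0.01826) = 2/1.01826 = 1.9641.
At ω = 1.9641 every |λ(B_ω)| = ω−1, so ρ_SOR = 0.9641.

ω* = 1.9641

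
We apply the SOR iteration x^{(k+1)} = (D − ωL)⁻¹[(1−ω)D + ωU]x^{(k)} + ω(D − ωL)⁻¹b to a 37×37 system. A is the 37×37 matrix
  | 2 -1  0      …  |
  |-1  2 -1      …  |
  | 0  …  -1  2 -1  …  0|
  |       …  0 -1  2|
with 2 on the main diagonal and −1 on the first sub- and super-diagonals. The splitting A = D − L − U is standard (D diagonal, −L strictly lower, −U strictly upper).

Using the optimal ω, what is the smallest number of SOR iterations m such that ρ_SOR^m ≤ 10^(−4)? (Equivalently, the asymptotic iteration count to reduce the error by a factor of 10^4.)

m = 56

B_J for the 37×37 system has eigenvalues cos(kπ/38); ρ_J = cos(π/38) = 0.9965845.
√(1−ρ_J²) simplifies to sin(π/38) = 0.0825793.
ω* = 2 / (1 + 0.0825793) = 2 / 1.0825793 ≈ 1.8474397.
and ρ(B_{ω*}) = 1.8474397 − 1 = 0.8474397.
ρ_SOR^m ≤ 10^(−4) ⇔ m ≥ 4·ln10/(−ln 0.8474397) = 9.21034/0.165536 = 55.639; m = ⌈55.639⌉ = 56.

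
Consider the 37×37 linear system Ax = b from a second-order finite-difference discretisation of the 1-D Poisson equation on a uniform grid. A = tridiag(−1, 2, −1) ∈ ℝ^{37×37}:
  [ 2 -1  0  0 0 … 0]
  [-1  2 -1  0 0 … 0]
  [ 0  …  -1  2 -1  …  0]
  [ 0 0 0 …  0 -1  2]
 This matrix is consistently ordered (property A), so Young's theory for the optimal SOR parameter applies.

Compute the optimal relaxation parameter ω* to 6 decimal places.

spectrum of D⁻¹(L+U) = {cos(kπ/38) : 1≤k≤37}; ρ_J = cos(π/38) = 0.996584.
√(1 − cos²(π/38)) = sin(π/38) ≈ 0.0825793.
So ω* = 2/1.0825793 = 1.847440 (Young).
ρ_SOR = ω* − 1 ≈ 0.847440.

ω* = 1.847440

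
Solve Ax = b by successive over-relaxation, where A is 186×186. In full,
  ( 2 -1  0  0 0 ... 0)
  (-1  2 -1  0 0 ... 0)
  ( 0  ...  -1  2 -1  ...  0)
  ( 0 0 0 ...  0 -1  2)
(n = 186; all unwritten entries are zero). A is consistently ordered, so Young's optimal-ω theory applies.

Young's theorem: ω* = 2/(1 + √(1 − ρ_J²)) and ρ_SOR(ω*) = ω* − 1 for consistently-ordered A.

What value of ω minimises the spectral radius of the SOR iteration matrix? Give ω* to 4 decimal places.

ω* = 1.9670

With n=186, ρ(Jacobi) = cos(π/187) = 0.9999.
1 − cos²(π/187) = sin²(π/187) ⇒ √(1−ρ_J²) = sin(π/187) = 0.01680.
So ω* = 2/1.01680 = 1.9670 (Young).
and ρ(B_{ω*}) = 1.9670 − 1 = 0.9670.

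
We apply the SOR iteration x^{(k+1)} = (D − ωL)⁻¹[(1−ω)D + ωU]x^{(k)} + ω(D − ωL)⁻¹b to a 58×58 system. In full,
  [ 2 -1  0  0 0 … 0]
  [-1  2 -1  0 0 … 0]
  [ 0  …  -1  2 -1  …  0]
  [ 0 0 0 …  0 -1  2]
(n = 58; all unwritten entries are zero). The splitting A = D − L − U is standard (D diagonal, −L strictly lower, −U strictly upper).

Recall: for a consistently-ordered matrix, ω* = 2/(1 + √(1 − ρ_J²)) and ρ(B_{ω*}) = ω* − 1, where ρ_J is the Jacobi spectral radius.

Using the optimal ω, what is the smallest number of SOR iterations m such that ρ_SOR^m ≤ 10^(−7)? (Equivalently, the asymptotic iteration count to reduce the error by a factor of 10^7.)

ρ_J = max_k |cos(kπ/59)| = cos(π/59) = 0.9985827
√(1−ρ_J²) = |sin(π/59)| = 0.0532222
ω* = 2/(1 + 0.0532222) = 2/1.0532222 = 1.8989345.
ρ_SOR = ω* − 1 = 1.8989345 − 1 = 0.8989345.
(0.8989345)^m ≤ 10^{−7}  ⇒  m·ln(0.8989345) ≤ −7·ln10  ⇒  m ≥ 151.280  ⇒  m = 152

m = 152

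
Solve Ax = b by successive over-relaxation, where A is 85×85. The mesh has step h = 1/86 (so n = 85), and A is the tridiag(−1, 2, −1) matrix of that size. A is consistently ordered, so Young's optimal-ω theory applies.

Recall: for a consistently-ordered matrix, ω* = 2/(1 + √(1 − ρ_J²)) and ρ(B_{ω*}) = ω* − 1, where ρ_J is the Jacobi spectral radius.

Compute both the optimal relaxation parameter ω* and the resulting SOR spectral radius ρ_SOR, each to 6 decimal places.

spectrum of D⁻¹(L+U) = {cos(kπ/86) : 1≤k≤85}; ρ_J = cos(π/86) = 0.999333.
root = sin(π/86) = 0.0365220  (since 1−cos² = sin²).
ω* = 2 / (1 + 0.0365220) = 2 / 1.0365220 ≈ 1.929530.
ρ_SOR = ω* − 1 = 1.929530 − 1 = 0.929530.

ω* = 1.929530, ρ_SOR = 0.929530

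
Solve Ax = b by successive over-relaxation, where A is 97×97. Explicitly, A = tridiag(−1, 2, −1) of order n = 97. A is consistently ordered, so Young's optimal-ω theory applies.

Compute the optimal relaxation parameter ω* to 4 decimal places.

With n=97, ρ(Jacobi) = cos(π/98) = 0.9995.
√(1−ρ_J²) = |sin(π/98)| = 0.03205
ω* = 2 / (1 + 0.03205) = 2 / 1.03205 ≈ 1.9379.
ρ(B_{ω*}) = ω*−1 = 0.9379

ω* = 1.9379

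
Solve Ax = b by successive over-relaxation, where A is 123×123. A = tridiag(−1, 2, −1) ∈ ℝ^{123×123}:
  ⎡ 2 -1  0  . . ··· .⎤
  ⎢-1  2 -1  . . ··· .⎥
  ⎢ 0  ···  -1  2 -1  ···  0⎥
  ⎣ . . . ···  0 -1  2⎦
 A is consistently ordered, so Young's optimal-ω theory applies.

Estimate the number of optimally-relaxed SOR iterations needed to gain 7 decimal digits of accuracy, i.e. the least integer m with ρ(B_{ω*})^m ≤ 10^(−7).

n=123: λ(B_J) = 1 − λ(A)/2 = cos(kπ/124); k=1 gives ρ_J = 0.9996791.
root = sin(π/124) = 0.0253327  (since 1−cos² = sin²).
Then 2/(1+√(1−ρ_J²)) = 2/(1+0.0253327); ω* = 2/1.0253327 = 1.9505864.
Hence ρ(B_{ω*}) = 1.9505864 − 1 = 0.9505864.
7·ln10 = 16.1181; −ln(0.9505864) = 0.0506762; m = ⌈16.1181/0.0506762⌉ = ⌈318.061⌉ = 319.

m = 319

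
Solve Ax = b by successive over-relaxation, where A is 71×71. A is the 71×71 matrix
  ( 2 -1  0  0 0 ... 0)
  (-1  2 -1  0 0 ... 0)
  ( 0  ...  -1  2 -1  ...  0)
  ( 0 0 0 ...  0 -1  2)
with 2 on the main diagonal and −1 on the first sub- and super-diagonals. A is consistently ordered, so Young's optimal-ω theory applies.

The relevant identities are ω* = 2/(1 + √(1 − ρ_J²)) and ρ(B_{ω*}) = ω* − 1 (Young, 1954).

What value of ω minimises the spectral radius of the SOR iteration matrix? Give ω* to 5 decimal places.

ω* = 1.91641

n=71: λ(B_J) = 1 − λ(A)/2 = cos(kπ/72); k=1 gives ρ_J = 0.99905.
1 − cos²(π/72) = sin²(π/72) ⇒ √(1−ρ_J²) = sin(π/72) = 0.043619.
So ω* = 2/1.043619 = 1.91641 (Young).
ρ_SOR = ω* − 1 ≈ 0.91641.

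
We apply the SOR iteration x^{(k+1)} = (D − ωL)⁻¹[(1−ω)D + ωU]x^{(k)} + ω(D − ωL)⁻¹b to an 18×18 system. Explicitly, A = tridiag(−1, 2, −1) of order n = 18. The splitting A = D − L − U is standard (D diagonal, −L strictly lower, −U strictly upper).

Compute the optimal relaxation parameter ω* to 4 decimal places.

ω* = 1.7173

With n=18, ρ(Jacobi) = cos(π/19) = 0.9864.
√(1−ρ_J²) simplifies to sin(π/19) = 0.16459.
Young: ω* = 2/(1+√(1−ρ_J²)) = 2/(1+0.16459) = 2/1.16459 = 1.7173.
At ω = 1.7173 every |λ(B_ω)| = ω−1, so ρ_SOR = 0.7173.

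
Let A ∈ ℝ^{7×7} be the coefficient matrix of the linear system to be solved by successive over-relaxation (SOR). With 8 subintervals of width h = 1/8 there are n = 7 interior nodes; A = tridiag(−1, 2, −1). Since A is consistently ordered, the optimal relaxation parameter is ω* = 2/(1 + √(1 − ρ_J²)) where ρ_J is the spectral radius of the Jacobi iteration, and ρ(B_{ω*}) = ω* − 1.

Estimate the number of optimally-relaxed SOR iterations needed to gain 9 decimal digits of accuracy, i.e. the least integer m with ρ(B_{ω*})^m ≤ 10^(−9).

[ρ_J] n=7: ρ(B_J) = cos(π/(n+1)) = cos(π/8) = 0.9238795.
root = sin(π/8) = 0.3826834  (since 1−cos² = sin²).
ω* = 2/(1+0.3826834) = 1.4464627
ρ_SOR = ω* − 1 = 1.4464627 − 1 = 0.4464627.
Need (0.4464627)^m ≤ 10^(−9): m ≥ 9·ln10/|ln 0.4464627| = 20.7233/0.806399 = 25.699 ⇒ m = 26.

m = 26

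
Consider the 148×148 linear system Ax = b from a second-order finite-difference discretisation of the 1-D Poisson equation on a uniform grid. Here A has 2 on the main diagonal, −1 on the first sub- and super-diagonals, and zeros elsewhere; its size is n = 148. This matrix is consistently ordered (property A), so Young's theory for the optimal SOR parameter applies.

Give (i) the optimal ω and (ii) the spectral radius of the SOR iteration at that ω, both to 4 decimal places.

ω* = 1.9587, ρ_SOR = 0.9587

spectrum of D⁻¹(L+U) = {cos(kπ/149) : 1≤k≤148}; ρ_J = cos(π/149) = 0.9998.
√(1 − cos²(π/149)) = sin(π/149) ≈ 0.02108.
[ω*] 2 ÷ (1 + 0.02108) = 2 ÷ 1.02108 = 1.9587.
Hence ρ(B_{ω*}) = 1.9587 − 1 = 0.9587.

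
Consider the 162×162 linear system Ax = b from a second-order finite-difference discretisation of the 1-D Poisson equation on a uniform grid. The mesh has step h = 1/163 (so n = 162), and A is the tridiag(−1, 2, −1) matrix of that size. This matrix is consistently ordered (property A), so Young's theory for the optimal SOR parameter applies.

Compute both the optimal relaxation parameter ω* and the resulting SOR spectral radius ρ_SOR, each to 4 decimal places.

spectrum of D⁻¹(L+U) = {cos(kπ/163) : 1≤k≤162}; ρ_J = cos(π/163) = 0.9998.
1 − cos²(π/163) = sin²(π/163) ⇒ √(1−ρ_J²) = sin(π/163) = 0.01927.
Young: ω* = 2/(1+√(1−ρ_J²)) = 2/(1+0.01927) = 2/1.01927 = 1.9622.
[ρ_SOR] ω* − 1 = 0.9622.

ω* = 1.9622, ρ_SOR = 0.9622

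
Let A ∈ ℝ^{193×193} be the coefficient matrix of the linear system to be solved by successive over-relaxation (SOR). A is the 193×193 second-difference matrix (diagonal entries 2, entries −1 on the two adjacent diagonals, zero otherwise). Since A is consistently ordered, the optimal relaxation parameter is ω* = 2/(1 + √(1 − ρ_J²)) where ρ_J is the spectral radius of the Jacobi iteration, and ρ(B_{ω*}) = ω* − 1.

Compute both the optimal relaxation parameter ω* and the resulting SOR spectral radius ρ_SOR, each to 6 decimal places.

ω* = 1.968130, ρ_SOR = 0.968130

ρ_J = max_k |cos(kπ/194)| = cos(π/194) = 0.999869
1 − cos²(π/194) = sin²(π/194) ⇒ √(1−ρ_J²) = sin(π/194) = 0.0161931.
ω* = 2/(1 + 0.0161931) = 2/1.0161931 = 1.968130.
ρ(B_{ω*}) = ω*−1 = 0.968130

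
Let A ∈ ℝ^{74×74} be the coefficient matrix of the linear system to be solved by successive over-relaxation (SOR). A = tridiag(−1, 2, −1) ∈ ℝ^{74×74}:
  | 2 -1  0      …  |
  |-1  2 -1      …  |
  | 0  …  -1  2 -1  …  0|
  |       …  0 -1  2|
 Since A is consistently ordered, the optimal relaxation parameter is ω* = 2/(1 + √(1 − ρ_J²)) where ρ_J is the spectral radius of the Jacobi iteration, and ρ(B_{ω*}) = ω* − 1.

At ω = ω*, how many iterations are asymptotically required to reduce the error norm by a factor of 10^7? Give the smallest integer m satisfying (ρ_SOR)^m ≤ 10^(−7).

m = 193

ρ_J = max_k |cos(kπ/75)| = cos(π/75) = 0.9991228
1 − cos²(π/75) = sin²(π/75) ⇒ √(1−ρ_J²) = sin(π/75) = 0.0418757.
Then 2/(1+√(1−ρ_J²)) = 2/(1+0.0418757); ω* = 2/1.0418757 = 1.9196148.
Hence ρ(B_{ω*}) = 1.9196148 − 1 = 0.9196148.
For 7 digits: m = 7·ln10 / (−ln 0.9196148) = 16.1181/0.0838004 = 192.339; round up → m = 193.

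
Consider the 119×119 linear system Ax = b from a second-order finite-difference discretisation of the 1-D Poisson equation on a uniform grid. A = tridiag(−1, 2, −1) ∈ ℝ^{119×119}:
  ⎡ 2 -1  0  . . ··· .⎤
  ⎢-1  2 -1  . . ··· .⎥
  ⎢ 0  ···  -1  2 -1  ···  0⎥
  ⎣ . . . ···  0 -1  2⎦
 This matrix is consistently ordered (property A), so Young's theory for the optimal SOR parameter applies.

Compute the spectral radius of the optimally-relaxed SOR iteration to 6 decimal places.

ρ_SOR = 0.948982

With n=119, ρ(Jacobi) = cos(π/120) = 0.999657.
√(1 − cos²(π/120)) = sin(π/120) ≈ 0.0261769.
ω* = 2 / (1 + 0.0261769) = 2 / 1.0261769 ≈ 1.948982.
At ω = 1.948982 every |λ(B_ω)| = ω−1, so ρ_SOR = 0.948982.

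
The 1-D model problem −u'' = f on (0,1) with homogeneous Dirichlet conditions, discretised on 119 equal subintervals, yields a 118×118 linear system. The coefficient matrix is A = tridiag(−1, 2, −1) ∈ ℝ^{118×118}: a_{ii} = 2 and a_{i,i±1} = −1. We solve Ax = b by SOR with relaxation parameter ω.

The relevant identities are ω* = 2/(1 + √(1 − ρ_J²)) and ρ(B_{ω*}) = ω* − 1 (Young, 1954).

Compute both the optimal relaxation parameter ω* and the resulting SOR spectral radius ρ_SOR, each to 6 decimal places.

ω* = 1.948564, ρ_SOR = 0.948564

n=118: λ(B_J) = 1 − λ(A)/2 = cos(kπ/119); k=1 gives ρ_J = 0.999652.
√(1−ρ_J²) = |sin(π/119)| = 0.0263969
ω* = 2/(1+0.0263969) = 1.948564
ρ_SOR = ω* − 1 ≈ 0.948564.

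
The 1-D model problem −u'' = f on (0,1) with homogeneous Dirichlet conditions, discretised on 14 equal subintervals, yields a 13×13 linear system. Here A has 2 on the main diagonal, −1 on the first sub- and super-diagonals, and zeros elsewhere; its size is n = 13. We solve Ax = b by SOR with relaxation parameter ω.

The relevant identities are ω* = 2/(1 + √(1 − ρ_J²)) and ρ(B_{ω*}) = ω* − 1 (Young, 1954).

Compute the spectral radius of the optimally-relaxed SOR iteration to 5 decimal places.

ρ_SOR = 0.63596

[ρ_J] n=13: ρ(B_J) = cos(π/(n+1)) = cos(π/14) = 0.97493.
1 − cos²(π/14) = sin²(π/14) ⇒ √(1−ρ_J²) = sin(π/14) = 0.222521.
Then 2/(1+√(1−ρ_J²)) = 2/(1+0.222521); ω* = 2/1.222521 = 1.63596.
At ω = 1.63596 every |λ(B_ω)| = ω−1, so ρ_SOR = 0.63596.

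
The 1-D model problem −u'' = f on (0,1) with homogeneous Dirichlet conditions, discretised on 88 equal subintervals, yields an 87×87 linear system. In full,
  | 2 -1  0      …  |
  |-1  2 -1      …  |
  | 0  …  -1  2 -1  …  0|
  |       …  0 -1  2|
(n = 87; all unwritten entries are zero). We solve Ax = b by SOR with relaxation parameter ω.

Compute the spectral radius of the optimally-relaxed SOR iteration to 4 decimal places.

ρ_SOR = 0.9311

n=87: λ(B_J) = 1 − λ(A)/2 = cos(kπ/88); k=1 gives ρ_J = 0.9994.
root = sin(π/88) = 0.03569  (since 1−cos² = sin²).
Then 2/(1+√(1−ρ_J²)) = 2/(1+0.03569); ω* = 2/1.03569 = 1.9311.
and ρ(B_{ω*}) = 1.9311 − 1 = 0.9311.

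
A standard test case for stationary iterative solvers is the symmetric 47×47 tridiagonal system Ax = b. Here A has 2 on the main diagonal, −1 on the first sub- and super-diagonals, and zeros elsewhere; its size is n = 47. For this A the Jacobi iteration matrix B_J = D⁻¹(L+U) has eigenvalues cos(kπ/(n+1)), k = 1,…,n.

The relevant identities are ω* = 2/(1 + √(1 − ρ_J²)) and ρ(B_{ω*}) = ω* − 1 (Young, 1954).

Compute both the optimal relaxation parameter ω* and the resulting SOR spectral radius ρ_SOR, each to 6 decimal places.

ω* = 1.877224, ρ_SOR = 0.877224

B_J for the 47×47 system has eigenvalues cos(kπ/48); ρ_J = cos(π/48) = 0.997859.
root = sin(π/48) = 0.0654031  (since 1−cos² = sin²).
[ω*] 2 ÷ (1 + 0.0654031) = 2 ÷ 1.0654031 = 1.877224.
ρ_SOR = ω* − 1 ≈ 0.877224.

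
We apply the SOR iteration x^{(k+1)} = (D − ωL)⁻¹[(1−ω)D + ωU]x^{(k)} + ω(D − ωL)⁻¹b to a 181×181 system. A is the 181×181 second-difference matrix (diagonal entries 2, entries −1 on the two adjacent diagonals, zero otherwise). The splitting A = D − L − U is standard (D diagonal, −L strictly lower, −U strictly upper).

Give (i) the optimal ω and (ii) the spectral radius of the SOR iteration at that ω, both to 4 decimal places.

ω* = 1.9661, ρ_SOR = 0.9661

½·tridiag(1,0,1) at n=181: λ_k = cos(kπ/182); max |λ| at k=1 ⇒ ρ_J = cos(π/182) ≈ 0.9999.
√(1−ρ_J²) simplifies to sin(π/182) = 0.01726.
Then 2/(1+√(1−ρ_J²)) = 2/(1+0.01726); ω* = 2/1.01726 = 1.9661.
At ω = 1.9661 every |λ(B_ω)| = ω−1, so ρ_SOR = 0.9661.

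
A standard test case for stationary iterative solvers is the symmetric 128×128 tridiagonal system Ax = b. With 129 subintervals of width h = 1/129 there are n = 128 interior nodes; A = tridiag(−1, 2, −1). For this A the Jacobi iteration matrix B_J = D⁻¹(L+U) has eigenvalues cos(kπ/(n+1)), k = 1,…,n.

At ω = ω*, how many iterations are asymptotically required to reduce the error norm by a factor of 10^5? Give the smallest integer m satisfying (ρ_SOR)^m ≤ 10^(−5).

m = 237

spectrum of D⁻¹(L+U) = {cos(kπ/129) : 1≤k≤128}; ρ_J = cos(π/129) = 0.9997035.
√(1 − cos²(π/129)) = sin(π/129) ≈ 0.0243510.
Then 2/(1+√(1−ρ_J²)) = 2/(1+0.0243510); ω* = 2/1.0243510 = 1.9524558.
ρ_SOR = ω* − 1 = 1.9524558 − 1 = 0.9524558.
m ≥ 5·ln10 / (−ln 0.9524558) = 236.348; smallest integer m = 237.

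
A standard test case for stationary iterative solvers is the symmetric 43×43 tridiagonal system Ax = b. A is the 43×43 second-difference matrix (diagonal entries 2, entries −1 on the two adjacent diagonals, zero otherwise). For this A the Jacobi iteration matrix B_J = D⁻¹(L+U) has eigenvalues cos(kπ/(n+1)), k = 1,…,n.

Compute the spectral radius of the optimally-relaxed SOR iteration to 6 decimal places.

ρ_SOR = 0.866822

B_J for the 43×43 system has eigenvalues cos(kπ/44); ρ_J = cos(π/44) = 0.997452.
√(1−ρ_J²) = |sin(π/44)| = 0.0713392
[ω*] 2 ÷ (1 + 0.0713392) = 2 ÷ 1.0713392 = 1.866822.
ρ_SOR = ω* − 1 = 1.866822 − 1 = 0.866822.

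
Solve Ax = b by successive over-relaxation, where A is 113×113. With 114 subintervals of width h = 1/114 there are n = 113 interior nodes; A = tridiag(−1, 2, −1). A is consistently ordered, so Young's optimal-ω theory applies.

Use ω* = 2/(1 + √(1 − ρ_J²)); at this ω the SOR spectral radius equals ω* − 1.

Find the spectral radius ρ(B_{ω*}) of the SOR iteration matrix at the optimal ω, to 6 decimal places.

ρ_SOR = 0.946369

spectrum of D⁻¹(L+U) = {cos(kπ/114) : 1≤k≤113}; ρ_J = cos(π/114) = 0.999620.
1 − cos²(π/114) = sin²(π/114) ⇒ √(1−ρ_J²) = sin(π/114) = 0.0275543.
So ω* = 2/1.0275543 = 1.946369 (Young).
[ρ_SOR] ω* − 1 = 0.946369.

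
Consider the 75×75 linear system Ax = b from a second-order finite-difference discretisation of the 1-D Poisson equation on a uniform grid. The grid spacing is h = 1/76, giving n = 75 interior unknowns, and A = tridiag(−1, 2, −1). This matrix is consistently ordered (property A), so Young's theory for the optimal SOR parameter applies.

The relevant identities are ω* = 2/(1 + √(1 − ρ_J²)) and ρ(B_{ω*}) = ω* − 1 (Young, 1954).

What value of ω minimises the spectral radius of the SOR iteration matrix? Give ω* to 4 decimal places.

ω* = 1.9206

ρ_J = max_k |cos(kπ/76)| = cos(π/76) = 0.9991
root = sin(π/76) = 0.04132  (since 1−cos² = sin²).
Young: ω* = 2/(1+√(1−ρ_J²)) = 2/(1+0.04132) = 2/1.04132 = 1.9206.
ρ_SOR = ω* − 1 ≈ 0.9206.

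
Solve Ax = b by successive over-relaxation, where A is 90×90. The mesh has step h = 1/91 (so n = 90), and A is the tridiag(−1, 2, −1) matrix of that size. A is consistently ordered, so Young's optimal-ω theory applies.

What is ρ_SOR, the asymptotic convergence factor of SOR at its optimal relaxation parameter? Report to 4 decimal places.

spectrum of D⁻¹(L+U) = {cos(kπ/91) : 1≤k≤90}; ρ_J = cos(π/91) = 0.9994.
√(1−ρ_J²) simplifies to sin(π/91) = 0.03452.
ω* = 2/(1 + 0.03452) = 2/1.03452 = 1.9333.
ρ_SOR = ω* − 1 = 1.9333 − 1 = 0.9333.

ρ_SOR = 0.9333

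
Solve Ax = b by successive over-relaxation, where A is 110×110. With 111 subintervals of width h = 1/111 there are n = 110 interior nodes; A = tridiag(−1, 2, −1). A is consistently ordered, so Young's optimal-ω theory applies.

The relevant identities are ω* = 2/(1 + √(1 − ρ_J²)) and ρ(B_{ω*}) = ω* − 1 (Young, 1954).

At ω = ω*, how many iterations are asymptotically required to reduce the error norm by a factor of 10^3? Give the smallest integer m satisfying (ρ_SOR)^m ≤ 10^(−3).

m = 123

With n=110, ρ(Jacobi) = cos(π/111) = 0.9995995.
√(1−ρ_J²) = |sin(π/111)| = 0.0282989
ω* = 2 / (1 + 0.0282989) = 2 / 1.0282989 ≈ 1.9449598.
Hence ρ(B_{ω*}) = 1.9449598 − 1 = 0.9449598.
(0.9449598)^m ≤ 10^{−3}  ⇒  m·ln(0.9449598) ≤ −3·ln10  ⇒  m ≥ 122.017  ⇒  m = 123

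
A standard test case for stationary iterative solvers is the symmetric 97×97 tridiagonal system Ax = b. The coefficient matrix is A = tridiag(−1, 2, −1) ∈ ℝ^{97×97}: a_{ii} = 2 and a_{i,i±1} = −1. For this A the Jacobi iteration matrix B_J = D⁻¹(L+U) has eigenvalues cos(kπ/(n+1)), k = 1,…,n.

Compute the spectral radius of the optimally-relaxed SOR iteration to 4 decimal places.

ρ_SOR = 0.9379

With n=97, ρ(Jacobi) = cos(π/98) = 0.9995.
1 − cos²(π/98) = sin²(π/98) ⇒ √(1−ρ_J²) = sin(π/98) = 0.03205.
ω* = 2/(1 + 0.03205) = 2/1.03205 = 1.9379.
[ρ_SOR] ω* − 1 = 0.9379.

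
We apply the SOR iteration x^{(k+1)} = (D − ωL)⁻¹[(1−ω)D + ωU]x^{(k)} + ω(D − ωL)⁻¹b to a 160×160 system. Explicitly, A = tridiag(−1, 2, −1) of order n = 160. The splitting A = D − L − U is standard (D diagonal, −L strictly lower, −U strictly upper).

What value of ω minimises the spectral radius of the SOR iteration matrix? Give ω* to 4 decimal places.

ρ_J = max_k |cos(kπ/161)| = cos(π/161) = 0.9998
√(1−ρ_J²) = |sin(π/161)| = 0.01951
ω* = 2 / (1 + 0.01951) = 2 / 1.01951 ≈ 1.9617.
[ρ_SOR] ω* − 1 = 0.9617.

ω* = 1.9617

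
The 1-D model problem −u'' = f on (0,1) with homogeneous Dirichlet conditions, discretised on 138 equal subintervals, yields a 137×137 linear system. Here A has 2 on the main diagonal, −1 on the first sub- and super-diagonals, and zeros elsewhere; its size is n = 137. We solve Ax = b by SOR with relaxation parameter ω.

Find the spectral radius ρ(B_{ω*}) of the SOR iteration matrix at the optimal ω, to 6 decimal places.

ρ_SOR = 0.955487

With n=137, ρ(Jacobi) = cos(π/138) = 0.999741.
1 − cos²(π/138) = sin²(π/138) ⇒ √(1−ρ_J²) = sin(π/138) = 0.0227632.
ω* = 2/(1 + 0.0227632) = 2/1.0227632 = 1.955487.
and ρ(B_{ω*}) = 1.955487 − 1 = 0.955487.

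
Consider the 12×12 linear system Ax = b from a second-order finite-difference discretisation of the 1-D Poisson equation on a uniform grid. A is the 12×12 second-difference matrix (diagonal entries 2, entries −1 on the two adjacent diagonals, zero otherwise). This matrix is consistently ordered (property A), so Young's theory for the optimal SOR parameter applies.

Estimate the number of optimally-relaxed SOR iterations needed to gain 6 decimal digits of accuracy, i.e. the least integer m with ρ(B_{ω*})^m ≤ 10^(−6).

m = 29

spectrum of D⁻¹(L+U) = {cos(kπ/13) : 1≤k≤12}; ρ_J = cos(π/13) = 0.9709418.
root = sin(π/13) = 0.2393157  (since 1−cos² = sin²).
[ω*] 2 ÷ (1 + 0.2393157) = 2 ÷ 1.2393157 = 1.6137938.
[ρ_SOR] ω* − 1 = 0.6137938.
Need (0.6137938)^m ≤ 10^(−6): m ≥ 6·ln10/|ln 0.6137938| = 13.8155/0.488096 = 28.305 ⇒ m = 29.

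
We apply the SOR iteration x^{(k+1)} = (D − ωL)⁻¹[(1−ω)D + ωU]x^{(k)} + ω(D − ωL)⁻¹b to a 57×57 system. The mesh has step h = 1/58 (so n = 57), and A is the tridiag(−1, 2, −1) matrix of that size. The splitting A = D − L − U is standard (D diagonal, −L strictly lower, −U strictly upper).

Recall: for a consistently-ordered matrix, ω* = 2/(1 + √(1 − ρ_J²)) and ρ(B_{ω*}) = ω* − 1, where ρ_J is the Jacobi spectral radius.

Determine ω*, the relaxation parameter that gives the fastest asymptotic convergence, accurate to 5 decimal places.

ω* = 1.89728

B_J for the 57×57 system has eigenvalues cos(kπ/58); ρ_J = cos(π/58) = 0.99853.
√(1−ρ_J²) simplifies to sin(π/58) = 0.054139.
ω* = 2/(1+0.054139) = 1.89728
[ρ_SOR] ω* − 1 = 0.89728.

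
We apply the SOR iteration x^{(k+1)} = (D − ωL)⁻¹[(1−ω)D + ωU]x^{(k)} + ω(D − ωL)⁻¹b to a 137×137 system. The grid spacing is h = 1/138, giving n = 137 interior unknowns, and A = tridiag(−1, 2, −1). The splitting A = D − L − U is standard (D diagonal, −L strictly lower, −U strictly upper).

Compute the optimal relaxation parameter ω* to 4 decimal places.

ω* = 1.9555

ρ_J = max_k |cos(kπ/138)| = cos(π/138) = 0.9997
√(1 − cos²(π/138)) = sin(π/138) ≈ 0.02276.
[ω*] 2 ÷ (1 + 0.02276) = 2 ÷ 1.02276 = 1.9555.
Hence ρ(B_{ω*}) = 1.9555 − 1 = 0.9555.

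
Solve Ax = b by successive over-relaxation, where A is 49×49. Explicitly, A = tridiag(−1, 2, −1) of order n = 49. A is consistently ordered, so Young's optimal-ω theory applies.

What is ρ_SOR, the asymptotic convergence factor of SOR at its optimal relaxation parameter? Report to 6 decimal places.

[ρ_J] n=49: ρ(B_J) = cos(π/(n+1)) = cos(π/50) = 0.998027.
1 − cos²(π/50) = sin²(π/50) ⇒ √(1−ρ_J²) = sin(π/50) = 0.0627905.
ω* = 2/(1+0.0627905) = 1.881838
At ω = 1.881838 every |λ(B_ω)| = ω−1, so ρ_SOR = 0.881838.

ρ_SOR = 0.881838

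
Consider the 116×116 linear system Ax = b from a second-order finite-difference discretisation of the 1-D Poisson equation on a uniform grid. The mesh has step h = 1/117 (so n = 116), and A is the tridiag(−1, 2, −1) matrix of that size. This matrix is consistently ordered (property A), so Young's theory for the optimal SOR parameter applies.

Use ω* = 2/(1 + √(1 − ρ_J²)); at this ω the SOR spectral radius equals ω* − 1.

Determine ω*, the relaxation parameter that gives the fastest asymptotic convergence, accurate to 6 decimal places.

ρ_J = max_k |cos(kπ/117)| = cos(π/117) = 0.999640
root = sin(π/117) = 0.0268480  (since 1−cos² = sin²).
ω* = 2/(1 + 0.0268480) = 2/1.0268480 = 1.947708.
and ρ(B_{ω*}) = 1.947708 − 1 = 0.947708.

ω* = 1.947708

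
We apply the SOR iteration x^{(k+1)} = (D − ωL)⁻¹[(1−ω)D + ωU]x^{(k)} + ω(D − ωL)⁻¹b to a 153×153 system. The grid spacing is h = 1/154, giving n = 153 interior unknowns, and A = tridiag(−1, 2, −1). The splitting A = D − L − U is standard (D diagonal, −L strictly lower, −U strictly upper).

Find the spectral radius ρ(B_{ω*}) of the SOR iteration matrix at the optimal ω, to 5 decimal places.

ρ_SOR = 0.96002

With n=153, ρ(Jacobi) = cos(π/154) = 0.99979.
√(1 − cos²(π/154)) = sin(π/154) ≈ 0.020399.
[ω*] 2 ÷ (1 + 0.020399) = 2 ÷ 1.020399 = 1.96002.
ρ(B_{ω*}) = ω*−1 = 0.96002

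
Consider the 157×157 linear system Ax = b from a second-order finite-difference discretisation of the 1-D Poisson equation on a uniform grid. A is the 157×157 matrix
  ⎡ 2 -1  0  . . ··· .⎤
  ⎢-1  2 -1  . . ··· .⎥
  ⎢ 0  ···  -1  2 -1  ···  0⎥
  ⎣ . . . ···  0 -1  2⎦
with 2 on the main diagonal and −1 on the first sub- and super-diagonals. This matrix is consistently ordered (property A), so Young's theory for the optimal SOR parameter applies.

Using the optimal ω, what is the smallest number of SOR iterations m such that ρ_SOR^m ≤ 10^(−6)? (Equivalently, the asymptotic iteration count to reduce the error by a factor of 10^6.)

B_J for the 157×157 system has eigenvalues cos(kπ/158); ρ_J = cos(π/158) = 0.9998023.
√(1−ρ_J²) simplifies to sin(π/158) = 0.0198822.
ω* = 2/(1 + 0.0198822) = 2/1.0198822 = 1.9610108.
Hence ρ(B_{ω*}) = 1.9610108 − 1 = 0.9610108.
6·ln10 = 13.8155; −ln(0.9610108) = 0.0397696; m = ⌈13.8155/0.0397696⌉ = ⌈347.388⌉ = 348.

m = 348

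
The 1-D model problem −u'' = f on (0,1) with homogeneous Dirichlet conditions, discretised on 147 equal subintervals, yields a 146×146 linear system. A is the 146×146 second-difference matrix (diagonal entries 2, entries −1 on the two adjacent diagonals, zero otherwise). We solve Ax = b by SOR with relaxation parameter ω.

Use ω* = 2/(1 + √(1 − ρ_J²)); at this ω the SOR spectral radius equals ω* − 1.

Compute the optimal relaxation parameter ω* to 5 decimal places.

ω* = 1.95815

½·tridiag(1,0,1) at n=146: λ_k = cos(kπ/147); max |λ| at k=1 ⇒ ρ_J = cos(π/147) ≈ 0.99977.
√(1−ρ_J²) = |sin(π/147)| = 0.021370
ω* = 2/(1+0.021370) = 1.95815
Hence ρ(B_{ω*}) = 1.95815 − 1 = 0.95815.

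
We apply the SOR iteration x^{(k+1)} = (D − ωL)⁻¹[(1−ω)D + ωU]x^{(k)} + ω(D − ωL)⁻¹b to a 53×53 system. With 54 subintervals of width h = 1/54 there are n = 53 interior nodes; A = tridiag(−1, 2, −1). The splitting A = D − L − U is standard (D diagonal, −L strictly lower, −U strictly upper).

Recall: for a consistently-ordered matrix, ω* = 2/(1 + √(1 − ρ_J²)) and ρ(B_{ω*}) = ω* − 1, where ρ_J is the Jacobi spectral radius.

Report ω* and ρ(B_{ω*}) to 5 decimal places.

ω* = 1.89010, ρ_SOR = 0.89010

spectrum of D⁻¹(L+U) = {cos(kπ/54) : 1≤k≤53}; ρ_J = cos(π/54) = 0.99831.
√(1−ρ_J²) = |sin(π/54)| = 0.058145
Young: ω* = 2/(1+√(1−ρ_J²)) = 2/(1+0.058145) = 2/1.058145 = 1.89010.
ρ_SOR = ω* − 1 ≈ 0.89010.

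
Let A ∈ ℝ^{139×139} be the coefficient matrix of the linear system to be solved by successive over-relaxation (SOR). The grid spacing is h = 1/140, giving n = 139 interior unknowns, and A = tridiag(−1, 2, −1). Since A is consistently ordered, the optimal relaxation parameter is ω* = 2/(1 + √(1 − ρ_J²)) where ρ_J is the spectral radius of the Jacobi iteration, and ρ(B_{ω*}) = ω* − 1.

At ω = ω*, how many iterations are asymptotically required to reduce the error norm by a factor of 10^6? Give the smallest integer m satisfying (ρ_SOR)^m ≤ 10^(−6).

m = 308

With n=139, ρ(Jacobi) = cos(π/140) = 0.9997482.
root = sin(π/140) = 0.0224381  (since 1−cos² = sin²).
[ω*] 2 ÷ (1 + 0.0224381) = 2 ÷ 1.0224381 = 1.9561086.
At ω = 1.9561086 every |λ(B_ω)| = ω−1, so ρ_SOR = 0.9561086.
6·ln10 = 13.8155; −ln(0.9561086) = 0.0448838; m = ⌈13.8155/0.0448838⌉ = ⌈307.806⌉ = 308.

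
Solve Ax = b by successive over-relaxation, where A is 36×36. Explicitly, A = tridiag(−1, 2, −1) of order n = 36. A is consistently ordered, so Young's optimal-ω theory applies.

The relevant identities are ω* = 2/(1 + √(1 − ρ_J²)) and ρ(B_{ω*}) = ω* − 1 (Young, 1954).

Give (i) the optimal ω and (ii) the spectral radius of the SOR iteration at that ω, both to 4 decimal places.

ρ_J = max_k |cos(kπ/37)| = cos(π/37) = 0.9964
root = sin(π/37) = 0.08481  (since 1−cos² = sin²).
Then 2/(1+√(1−ρ_J²)) = 2/(1+0.08481); ω* = 2/1.08481 = 1.8436.
Hence ρ(B_{ω*}) = 1.8436 − 1 = 0.8436.

ω* = 1.8436, ρ_SOR = 0.8436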